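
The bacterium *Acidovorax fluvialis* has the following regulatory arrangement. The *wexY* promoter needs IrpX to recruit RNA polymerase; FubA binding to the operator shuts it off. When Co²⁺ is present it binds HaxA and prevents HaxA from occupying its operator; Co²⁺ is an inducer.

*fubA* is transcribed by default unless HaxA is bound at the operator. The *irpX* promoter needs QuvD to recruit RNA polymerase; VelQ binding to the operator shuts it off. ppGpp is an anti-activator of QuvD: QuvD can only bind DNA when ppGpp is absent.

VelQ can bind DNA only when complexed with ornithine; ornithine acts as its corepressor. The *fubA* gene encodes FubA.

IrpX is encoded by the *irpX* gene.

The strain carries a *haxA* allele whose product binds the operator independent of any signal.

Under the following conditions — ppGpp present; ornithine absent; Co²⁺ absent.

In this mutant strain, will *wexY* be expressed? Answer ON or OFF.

OFF

Ornithine is absent, so VelQ is inactive.
ppGpp is present, so QuvD is inactive.
Required activator QuvD is absent, so *irpX* is not transcribed.
So IrpX is not produced.
HaxA is constitutively active in this strain.
With repressor HaxA bound, *fubA* is not transcribed.
So FubA is not produced.
Required activator IrpX is absent, so *wexY* is not transcribed.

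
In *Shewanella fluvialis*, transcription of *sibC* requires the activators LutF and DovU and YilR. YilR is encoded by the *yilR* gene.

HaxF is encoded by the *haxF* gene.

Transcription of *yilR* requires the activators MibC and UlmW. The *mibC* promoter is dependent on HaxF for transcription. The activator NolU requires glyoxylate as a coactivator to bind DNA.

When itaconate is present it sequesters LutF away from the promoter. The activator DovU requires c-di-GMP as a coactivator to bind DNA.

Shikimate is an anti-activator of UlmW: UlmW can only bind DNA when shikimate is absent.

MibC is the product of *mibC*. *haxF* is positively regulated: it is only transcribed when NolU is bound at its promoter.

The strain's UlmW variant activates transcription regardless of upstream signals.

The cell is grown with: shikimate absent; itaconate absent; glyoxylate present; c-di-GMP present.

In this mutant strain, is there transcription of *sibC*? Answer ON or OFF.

Itaconate is absent, so LutF is active.
c-di-GMP is present, so DovU is active.
Glyoxylate is present, so NolU is active.
No repressor is bound and NolU is active, so *haxF* is transcribed.
So HaxF is produced and active.
No repressor is bound and HaxF is active, so *mibC* is transcribed.
So MibC is produced and active.
UlmW is constitutively active in this strain.
No repressor is bound and MibC and UlmW are active, so *yilR* is transcribed.
So YilR is produced and active.
No repressor is bound and LutF and DovU and YilR are active, so *sibC* is transcribed.

ON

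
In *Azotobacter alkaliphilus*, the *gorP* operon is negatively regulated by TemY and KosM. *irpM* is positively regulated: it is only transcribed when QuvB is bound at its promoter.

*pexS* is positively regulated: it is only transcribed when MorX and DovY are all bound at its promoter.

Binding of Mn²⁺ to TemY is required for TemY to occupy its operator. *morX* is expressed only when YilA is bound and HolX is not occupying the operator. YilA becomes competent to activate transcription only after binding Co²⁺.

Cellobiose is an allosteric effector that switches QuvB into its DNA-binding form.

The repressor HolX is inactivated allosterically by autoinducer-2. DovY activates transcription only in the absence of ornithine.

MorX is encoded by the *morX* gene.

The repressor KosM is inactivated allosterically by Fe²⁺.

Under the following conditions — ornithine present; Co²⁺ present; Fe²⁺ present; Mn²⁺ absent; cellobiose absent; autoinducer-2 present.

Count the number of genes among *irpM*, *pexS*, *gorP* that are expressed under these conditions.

Cellobiose is absent, so QuvB is inactive.
Required activator QuvB is absent, so *irpM* is not transcribed.
→ *irpM* is OFF.
Autoinducer-2 is present, so HolX is inactive.
Co²⁺ is present, so YilA is active.
No repressor is bound and YilA is active, so *morX* is transcribed.
So MorX is produced and active.
Ornithine is present, so DovY is inactive.
Required activator DovY is absent, so *pexS* is not transcribed.
→ *pexS* is OFF.
Mn²⁺ is absent, so TemY is inactive.
Fe²⁺ is present, so KosM is inactive.
With no repressor bound, *gorP* is transcribed.
→ *gorP* is ON.
1 of the 3 genes is transcribed.

1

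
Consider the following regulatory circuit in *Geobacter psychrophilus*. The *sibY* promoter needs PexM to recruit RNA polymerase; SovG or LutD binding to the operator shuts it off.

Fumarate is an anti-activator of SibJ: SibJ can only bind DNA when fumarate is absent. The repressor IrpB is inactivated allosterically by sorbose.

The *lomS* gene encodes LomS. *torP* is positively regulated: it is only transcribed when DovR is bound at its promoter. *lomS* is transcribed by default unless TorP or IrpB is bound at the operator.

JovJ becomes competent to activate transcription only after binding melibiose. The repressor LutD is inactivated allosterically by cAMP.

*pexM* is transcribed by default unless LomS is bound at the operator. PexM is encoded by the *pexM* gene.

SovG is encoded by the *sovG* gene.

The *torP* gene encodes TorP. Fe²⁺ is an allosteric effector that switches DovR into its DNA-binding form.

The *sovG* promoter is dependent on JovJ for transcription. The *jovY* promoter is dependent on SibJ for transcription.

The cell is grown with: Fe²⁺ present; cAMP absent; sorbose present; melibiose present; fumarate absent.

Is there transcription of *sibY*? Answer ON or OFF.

Melibiose is present, so JovJ is active.
No repressor is bound and JovJ is active, so *sovG* is transcribed.
So SovG is produced and active.
cAMP is absent, so LutD is active.
Fe²⁺ is present, so DovR is active.
No repressor is bound and DovR is active, so *torP* is transcribed.
So TorP is produced and active.
Sorbose is present, so IrpB is inactive.
With repressor TorP bound, *lomS* is not transcribed.
So LomS is not produced.
With no repressor bound, *pexM* is transcribed.
So PexM is produced and active.
With repressor SovG bound, *sibY* is not transcribed.

OFF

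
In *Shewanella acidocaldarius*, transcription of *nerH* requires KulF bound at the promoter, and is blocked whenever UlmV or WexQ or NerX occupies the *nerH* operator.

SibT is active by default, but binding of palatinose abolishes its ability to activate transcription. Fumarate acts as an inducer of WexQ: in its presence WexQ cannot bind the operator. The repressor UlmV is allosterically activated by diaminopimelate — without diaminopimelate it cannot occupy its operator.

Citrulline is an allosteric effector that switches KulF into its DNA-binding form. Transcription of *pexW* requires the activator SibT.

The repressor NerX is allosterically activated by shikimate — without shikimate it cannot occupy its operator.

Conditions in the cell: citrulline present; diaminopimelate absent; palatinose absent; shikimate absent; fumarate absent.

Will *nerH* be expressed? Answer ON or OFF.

OFF

Diaminopimelate is absent, so UlmV is inactive.
Citrulline is present, so KulF is active.
Fumarate is absent, so WexQ is active.
Shikimate is absent, so NerX is inactive.
With repressor WexQ bound, *nerH* is not transcribed.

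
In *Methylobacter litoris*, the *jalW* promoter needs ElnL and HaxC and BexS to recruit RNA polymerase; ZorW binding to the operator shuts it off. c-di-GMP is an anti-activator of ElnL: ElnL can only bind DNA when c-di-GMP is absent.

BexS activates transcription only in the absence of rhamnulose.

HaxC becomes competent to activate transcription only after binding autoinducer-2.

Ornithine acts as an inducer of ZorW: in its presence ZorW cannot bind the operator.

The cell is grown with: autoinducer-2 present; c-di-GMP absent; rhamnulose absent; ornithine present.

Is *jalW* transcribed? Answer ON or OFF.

c-di-GMP is absent, so ElnL is active.
Autoinducer-2 is present, so HaxC is active.
Ornithine is present, so ZorW is inactive.
Rhamnulose is absent, so BexS is active.
No repressor is bound and ElnL and HaxC and BexS are active, so *jalW* is transcribed.

ON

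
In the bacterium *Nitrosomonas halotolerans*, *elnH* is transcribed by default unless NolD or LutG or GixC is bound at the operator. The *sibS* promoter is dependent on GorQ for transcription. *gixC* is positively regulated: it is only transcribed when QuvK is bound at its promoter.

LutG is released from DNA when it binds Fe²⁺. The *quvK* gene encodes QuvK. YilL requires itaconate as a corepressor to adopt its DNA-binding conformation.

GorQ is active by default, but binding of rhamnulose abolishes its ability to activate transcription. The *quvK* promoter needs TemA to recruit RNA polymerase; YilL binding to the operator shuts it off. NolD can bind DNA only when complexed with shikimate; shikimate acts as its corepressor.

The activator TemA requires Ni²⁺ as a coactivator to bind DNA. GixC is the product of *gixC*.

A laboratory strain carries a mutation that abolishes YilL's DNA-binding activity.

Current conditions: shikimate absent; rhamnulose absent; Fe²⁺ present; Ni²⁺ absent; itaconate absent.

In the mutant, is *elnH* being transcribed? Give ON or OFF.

ON

Shikimate is absent, so NolD is inactive.
Fe²⁺ is present, so LutG is inactive.
Ni²⁺ is absent, so TemA is inactive.
YilL is non-functional in this strain, so it has no effect.
Required activator TemA is absent, so *quvK* is not transcribed.
So QuvK is not produced.
Required activator QuvK is absent, so *gixC* is not transcribed.
So GixC is not produced.
With no repressor bound, *elnH* is transcribed.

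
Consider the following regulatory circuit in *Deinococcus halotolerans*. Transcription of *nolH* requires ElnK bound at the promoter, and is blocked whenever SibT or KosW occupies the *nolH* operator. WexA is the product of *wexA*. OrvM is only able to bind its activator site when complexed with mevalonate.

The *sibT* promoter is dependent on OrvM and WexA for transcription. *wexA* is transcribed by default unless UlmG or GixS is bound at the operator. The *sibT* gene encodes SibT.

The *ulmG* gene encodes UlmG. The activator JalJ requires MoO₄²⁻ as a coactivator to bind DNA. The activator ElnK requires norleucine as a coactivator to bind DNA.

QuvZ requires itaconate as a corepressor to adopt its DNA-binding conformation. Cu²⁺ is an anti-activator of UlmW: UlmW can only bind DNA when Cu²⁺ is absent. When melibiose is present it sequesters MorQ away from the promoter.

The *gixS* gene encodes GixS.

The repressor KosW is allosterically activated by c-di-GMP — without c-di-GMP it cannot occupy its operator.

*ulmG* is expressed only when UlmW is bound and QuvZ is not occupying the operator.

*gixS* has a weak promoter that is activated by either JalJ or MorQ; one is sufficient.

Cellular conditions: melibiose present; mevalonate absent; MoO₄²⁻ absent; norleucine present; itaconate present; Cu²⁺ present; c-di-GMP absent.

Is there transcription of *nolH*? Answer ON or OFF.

Mevalonate is absent, so OrvM is inactive.
Itaconate is present, so QuvZ is active.
Cu²⁺ is present, so UlmW is inactive.
With repressor QuvZ bound, *ulmG* is not transcribed.
So UlmG is not produced.
MoO₄²⁻ is absent, so JalJ is inactive.
Melibiose is present, so MorQ is inactive.
No activator is available at the *gixS* promoter, so *gixS* is not transcribed.
So GixS is not produced.
With no repressor bound, *wexA* is transcribed.
So WexA is produced and active.
Required activator OrvM is absent, so *sibT* is not transcribed.
So SibT is not produced.
Norleucine is present, so ElnK is active.
c-di-GMP is absent, so KosW is inactive.
No repressor is bound and ElnK is active, so *nolH* is transcribed.

ON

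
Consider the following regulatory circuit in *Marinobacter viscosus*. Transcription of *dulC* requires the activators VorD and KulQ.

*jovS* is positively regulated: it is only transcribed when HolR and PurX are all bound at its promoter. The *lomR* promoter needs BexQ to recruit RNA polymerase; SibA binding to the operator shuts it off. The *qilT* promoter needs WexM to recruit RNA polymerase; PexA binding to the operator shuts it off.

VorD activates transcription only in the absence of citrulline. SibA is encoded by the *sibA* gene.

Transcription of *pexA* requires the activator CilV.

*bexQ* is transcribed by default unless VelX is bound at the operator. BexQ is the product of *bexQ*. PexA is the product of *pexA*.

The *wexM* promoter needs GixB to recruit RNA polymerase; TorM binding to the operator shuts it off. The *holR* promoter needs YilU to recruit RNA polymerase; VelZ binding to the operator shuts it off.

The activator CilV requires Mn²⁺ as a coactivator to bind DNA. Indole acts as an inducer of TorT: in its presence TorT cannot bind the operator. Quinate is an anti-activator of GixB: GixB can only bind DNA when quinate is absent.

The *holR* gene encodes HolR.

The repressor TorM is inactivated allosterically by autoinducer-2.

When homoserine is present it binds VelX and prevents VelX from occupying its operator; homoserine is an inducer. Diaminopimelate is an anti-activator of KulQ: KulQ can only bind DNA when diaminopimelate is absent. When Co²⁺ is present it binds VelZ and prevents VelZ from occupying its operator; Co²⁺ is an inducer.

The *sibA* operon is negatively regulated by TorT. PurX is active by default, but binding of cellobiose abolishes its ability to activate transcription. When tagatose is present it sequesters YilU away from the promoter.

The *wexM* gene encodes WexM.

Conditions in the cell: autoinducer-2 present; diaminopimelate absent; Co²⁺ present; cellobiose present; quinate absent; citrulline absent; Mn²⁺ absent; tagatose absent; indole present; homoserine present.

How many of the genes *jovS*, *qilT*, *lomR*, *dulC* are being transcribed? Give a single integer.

2

Tagatose is absent, so YilU is active.
Co²⁺ is present, so VelZ is inactive.
No repressor is bound and YilU is active, so *holR* is transcribed.
So HolR is produced and active.
Cellobiose is present, so PurX is inactive.
Required activator PurX is absent, so *jovS* is not transcribed.
→ *jovS* is OFF.
Quinate is absent, so GixB is active.
Autoinducer-2 is present, so TorM is inactive.
No repressor is bound and GixB is active, so *wexM* is transcribed.
So WexM is produced and active.
Mn²⁺ is absent, so CilV is inactive.
Required activator CilV is absent, so *pexA* is not transcribed.
So PexA is not produced.
No repressor is bound and WexM is active, so *qilT* is transcribed.
→ *qilT* is ON.
Homoserine is present, so VelX is inactive.
With no repressor bound, *bexQ* is transcribed.
So BexQ is produced and active.
Indole is present, so TorT is inactive.
With no repressor bound, *sibA* is transcribed.
So SibA is produced and active.
With repressor SibA bound, *lomR* is not transcribed.
→ *lomR* is OFF.
Citrulline is absent, so VorD is active.
Diaminopimelate is absent, so KulQ is active.
No repressor is bound and VorD and KulQ are active, so *dulC* is transcribed.
→ *dulC* is ON.
2 of the 4 genes are transcribed.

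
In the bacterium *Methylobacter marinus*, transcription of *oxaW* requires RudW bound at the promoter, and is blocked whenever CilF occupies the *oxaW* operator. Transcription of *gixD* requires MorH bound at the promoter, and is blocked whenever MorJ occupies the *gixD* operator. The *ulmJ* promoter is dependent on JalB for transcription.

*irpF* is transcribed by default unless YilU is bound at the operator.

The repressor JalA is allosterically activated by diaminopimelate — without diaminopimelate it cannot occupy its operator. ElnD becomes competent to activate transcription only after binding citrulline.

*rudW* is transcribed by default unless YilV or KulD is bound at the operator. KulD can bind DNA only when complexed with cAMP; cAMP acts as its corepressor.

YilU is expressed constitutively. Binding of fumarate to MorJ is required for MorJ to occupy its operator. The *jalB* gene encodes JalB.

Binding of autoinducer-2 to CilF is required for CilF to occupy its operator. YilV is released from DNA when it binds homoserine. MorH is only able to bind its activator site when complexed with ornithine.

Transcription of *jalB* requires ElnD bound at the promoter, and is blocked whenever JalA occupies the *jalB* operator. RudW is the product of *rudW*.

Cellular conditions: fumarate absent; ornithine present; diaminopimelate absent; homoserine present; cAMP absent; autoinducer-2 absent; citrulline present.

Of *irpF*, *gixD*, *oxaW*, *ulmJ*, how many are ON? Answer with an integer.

3

YilU is produced constitutively and is active.
With repressor YilU bound, *irpF* is not transcribed.
→ *irpF* is OFF.
Ornithine is present, so MorH is active.
Fumarate is absent, so MorJ is inactive.
No repressor is bound and MorH is active, so *gixD* is transcribed.
→ *gixD* is ON.
Autoinducer-2 is absent, so CilF is inactive.
Homoserine is present, so YilV is inactive.
cAMP is absent, so KulD is inactive.
With no repressor bound, *rudW* is transcribed.
So RudW is produced and active.
No repressor is bound and RudW is active, so *oxaW* is transcribed.
→ *oxaW* is ON.
Diaminopimelate is absent, so JalA is inactive.
Citrulline is present, so ElnD is active.
No repressor is bound and ElnD is active, so *jalB* is transcribed.
So JalB is produced and active.
No repressor is bound and JalB is active, so *ulmJ* is transcribed.
→ *ulmJ* is ON.
3 of the 4 genes are transcribed.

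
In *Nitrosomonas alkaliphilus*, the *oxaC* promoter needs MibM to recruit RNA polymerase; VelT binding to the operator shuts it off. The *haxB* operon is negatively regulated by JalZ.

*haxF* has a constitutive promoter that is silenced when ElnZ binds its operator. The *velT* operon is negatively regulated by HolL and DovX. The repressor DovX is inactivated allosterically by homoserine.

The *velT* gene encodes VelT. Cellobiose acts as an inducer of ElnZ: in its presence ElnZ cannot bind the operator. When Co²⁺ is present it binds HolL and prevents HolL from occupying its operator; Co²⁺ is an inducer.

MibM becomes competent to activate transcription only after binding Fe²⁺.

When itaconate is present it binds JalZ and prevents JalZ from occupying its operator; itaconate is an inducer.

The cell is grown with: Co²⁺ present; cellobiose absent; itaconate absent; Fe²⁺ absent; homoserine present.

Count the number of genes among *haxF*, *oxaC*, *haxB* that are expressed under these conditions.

Cellobiose is absent, so ElnZ is active.
With repressor ElnZ bound, *haxF* is not transcribed.
→ *haxF* is OFF.
Fe²⁺ is absent, so MibM is inactive.
Co²⁺ is present, so HolL is inactive.
Homoserine is present, so DovX is inactive.
With no repressor bound, *velT* is transcribed.
So VelT is produced and active.
With repressor VelT bound, *oxaC* is not transcribed.
→ *oxaC* is OFF.
Itaconate is absent, so JalZ is active.
With repressor JalZ bound, *haxB* is not transcribed.
→ *haxB* is OFF.
0 of the 3 genes are transcribed.

0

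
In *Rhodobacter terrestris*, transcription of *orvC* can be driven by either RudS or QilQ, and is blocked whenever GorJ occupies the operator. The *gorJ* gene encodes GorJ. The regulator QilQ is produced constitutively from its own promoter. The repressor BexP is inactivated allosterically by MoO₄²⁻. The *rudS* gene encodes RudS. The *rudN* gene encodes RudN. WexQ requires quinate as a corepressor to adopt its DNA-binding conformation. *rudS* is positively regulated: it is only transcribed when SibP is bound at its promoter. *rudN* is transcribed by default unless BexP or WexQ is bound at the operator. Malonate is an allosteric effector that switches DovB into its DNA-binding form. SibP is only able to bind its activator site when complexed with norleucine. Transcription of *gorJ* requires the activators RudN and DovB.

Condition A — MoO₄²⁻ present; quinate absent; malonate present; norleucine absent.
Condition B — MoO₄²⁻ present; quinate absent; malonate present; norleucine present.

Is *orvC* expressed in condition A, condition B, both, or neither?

Condition A:
MoO₄²⁻ is present, so BexP is inactive.
Quinate is absent, so WexQ is inactive.
With no repressor bound, *rudN* is transcribed.
So RudN is produced and active.
Malonate is present, so DovB is active.
No repressor is bound and RudN and DovB are active, so *gorJ* is transcribed.
So GorJ is produced and active.
Norleucine is absent, so SibP is inactive.
Required activator SibP is absent, so *rudS* is not transcribed.
So RudS is not produced.
QilQ is produced constitutively and is active.
With repressor GorJ bound, *orvC* is not transcribed.
→ *orvC* is OFF in A.
Condition B:
MoO₄²⁻ is present, so BexP is inactive.
Quinate is absent, so WexQ is inactive.
With no repressor bound, *rudN* is transcribed.
So RudN is produced and active.
Malonate is present, so DovB is active.
No repressor is bound and RudN and DovB are active, so *gorJ* is transcribed.
So GorJ is produced and active.
Norleucine is present, so SibP is active.
No repressor is bound and SibP is active, so *rudS* is transcribed.
So RudS is produced and active.
QilQ is produced constitutively and is active.
With repressor GorJ bound, *orvC* is not transcribed.
→ *orvC* is OFF in B.

neither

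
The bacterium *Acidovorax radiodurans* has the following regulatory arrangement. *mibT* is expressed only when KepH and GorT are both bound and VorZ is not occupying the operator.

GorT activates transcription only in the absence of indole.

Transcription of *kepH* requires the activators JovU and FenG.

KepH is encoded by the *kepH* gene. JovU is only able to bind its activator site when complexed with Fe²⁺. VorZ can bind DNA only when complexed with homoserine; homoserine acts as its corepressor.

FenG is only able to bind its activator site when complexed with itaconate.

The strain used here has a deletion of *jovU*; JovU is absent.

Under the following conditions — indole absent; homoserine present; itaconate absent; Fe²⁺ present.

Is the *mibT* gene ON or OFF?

OFF

JovU is non-functional in this strain, so it has no effect.
Itaconate is absent, so FenG is inactive.
Required activator JovU is absent, so *kepH* is not transcribed.
So KepH is not produced.
Homoserine is present, so VorZ is active.
Indole is absent, so GorT is active.
With repressor VorZ bound, *mibT* is not transcribed.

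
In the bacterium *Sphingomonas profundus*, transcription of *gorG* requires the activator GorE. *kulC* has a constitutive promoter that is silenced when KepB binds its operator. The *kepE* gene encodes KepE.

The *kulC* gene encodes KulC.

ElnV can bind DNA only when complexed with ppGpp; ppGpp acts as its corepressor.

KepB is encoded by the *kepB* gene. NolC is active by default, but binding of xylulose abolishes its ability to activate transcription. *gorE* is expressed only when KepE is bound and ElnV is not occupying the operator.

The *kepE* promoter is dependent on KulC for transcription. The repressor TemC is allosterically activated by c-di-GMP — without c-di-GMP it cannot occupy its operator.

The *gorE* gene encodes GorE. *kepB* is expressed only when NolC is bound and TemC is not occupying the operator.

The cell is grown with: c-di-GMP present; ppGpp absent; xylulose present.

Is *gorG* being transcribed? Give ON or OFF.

ON

Xylulose is present, so NolC is inactive.
c-di-GMP is present, so TemC is active.
With repressor TemC bound, *kepB* is not transcribed.
So KepB is not produced.
With no repressor bound, *kulC* is transcribed.
So KulC is produced and active.
No repressor is bound and KulC is active, so *kepE* is transcribed.
So KepE is produced and active.
ppGpp is absent, so ElnV is inactive.
No repressor is bound and KepE is active, so *gorE* is transcribed.
So GorE is produced and active.
No repressor is bound and GorE is active, so *gorG* is transcribed.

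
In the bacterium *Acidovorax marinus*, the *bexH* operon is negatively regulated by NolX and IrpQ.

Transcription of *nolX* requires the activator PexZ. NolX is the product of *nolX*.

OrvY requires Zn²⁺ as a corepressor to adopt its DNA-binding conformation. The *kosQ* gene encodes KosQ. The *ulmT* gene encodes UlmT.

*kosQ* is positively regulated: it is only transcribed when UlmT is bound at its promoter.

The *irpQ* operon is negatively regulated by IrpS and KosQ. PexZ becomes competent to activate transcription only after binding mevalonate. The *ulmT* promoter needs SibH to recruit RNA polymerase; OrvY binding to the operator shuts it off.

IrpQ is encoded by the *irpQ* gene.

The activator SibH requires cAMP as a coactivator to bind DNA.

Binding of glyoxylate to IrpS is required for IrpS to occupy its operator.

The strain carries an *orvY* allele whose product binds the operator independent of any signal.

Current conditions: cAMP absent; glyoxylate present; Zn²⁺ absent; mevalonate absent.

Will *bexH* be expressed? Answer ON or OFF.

ON

Mevalonate is absent, so PexZ is inactive.
Required activator PexZ is absent, so *nolX* is not transcribed.
So NolX is not produced.
Glyoxylate is present, so IrpS is active.
cAMP is absent, so SibH is inactive.
OrvY is constitutively active in this strain.
With repressor OrvY bound, *ulmT* is not transcribed.
So UlmT is not produced.
Required activator UlmT is absent, so *kosQ* is not transcribed.
So KosQ is not produced.
With repressor IrpS bound, *irpQ* is not transcribed.
So IrpQ is not produced.
With no repressor bound, *bexH* is transcribed.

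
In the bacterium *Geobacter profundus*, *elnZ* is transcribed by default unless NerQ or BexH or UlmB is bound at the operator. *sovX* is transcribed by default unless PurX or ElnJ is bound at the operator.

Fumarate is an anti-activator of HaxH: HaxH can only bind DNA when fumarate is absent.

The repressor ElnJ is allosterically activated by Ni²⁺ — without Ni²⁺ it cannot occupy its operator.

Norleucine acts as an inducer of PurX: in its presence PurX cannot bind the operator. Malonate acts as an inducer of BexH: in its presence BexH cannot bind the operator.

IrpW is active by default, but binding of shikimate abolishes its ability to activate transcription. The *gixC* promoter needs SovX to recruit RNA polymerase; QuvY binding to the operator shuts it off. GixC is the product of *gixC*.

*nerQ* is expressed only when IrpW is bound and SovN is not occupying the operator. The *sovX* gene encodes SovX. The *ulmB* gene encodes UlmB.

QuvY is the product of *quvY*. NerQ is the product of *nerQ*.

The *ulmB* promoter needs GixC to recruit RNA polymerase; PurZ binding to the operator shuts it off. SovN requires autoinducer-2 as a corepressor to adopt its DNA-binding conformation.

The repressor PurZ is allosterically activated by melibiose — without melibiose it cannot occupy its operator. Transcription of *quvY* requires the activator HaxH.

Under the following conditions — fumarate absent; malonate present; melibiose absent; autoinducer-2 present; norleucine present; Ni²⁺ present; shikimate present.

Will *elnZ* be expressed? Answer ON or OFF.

ON

Shikimate is present, so IrpW is inactive.
Autoinducer-2 is present, so SovN is active.
With repressor SovN bound, *nerQ* is not transcribed.
So NerQ is not produced.
Malonate is present, so BexH is inactive.
Fumarate is absent, so HaxH is active.
No repressor is bound and HaxH is active, so *quvY* is transcribed.
So QuvY is produced and active.
Norleucine is present, so PurX is inactive.
Ni²⁺ is present, so ElnJ is active.
With repressor ElnJ bound, *sovX* is not transcribed.
So SovX is not produced.
With repressor QuvY bound, *gixC* is not transcribed.
So GixC is not produced.
Melibiose is absent, so PurZ is inactive.
Required activator GixC is absent, so *ulmB* is not transcribed.
So UlmB is not produced.
With no repressor bound, *elnZ* is transcribed.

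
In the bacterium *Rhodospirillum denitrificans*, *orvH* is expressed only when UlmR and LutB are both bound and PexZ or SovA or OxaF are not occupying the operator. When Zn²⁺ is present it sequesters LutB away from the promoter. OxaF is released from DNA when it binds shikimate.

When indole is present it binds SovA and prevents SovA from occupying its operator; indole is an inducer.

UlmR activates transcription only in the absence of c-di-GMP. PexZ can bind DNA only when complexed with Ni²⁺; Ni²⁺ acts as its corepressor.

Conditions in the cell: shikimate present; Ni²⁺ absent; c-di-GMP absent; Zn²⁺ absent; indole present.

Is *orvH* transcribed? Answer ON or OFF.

c-di-GMP is absent, so UlmR is active.
Ni²⁺ is absent, so PexZ is inactive.
Zn²⁺ is absent, so LutB is active.
Indole is present, so SovA is inactive.
Shikimate is present, so OxaF is inactive.
No repressor is bound and UlmR and LutB are active, so *orvH* is transcribed.

ON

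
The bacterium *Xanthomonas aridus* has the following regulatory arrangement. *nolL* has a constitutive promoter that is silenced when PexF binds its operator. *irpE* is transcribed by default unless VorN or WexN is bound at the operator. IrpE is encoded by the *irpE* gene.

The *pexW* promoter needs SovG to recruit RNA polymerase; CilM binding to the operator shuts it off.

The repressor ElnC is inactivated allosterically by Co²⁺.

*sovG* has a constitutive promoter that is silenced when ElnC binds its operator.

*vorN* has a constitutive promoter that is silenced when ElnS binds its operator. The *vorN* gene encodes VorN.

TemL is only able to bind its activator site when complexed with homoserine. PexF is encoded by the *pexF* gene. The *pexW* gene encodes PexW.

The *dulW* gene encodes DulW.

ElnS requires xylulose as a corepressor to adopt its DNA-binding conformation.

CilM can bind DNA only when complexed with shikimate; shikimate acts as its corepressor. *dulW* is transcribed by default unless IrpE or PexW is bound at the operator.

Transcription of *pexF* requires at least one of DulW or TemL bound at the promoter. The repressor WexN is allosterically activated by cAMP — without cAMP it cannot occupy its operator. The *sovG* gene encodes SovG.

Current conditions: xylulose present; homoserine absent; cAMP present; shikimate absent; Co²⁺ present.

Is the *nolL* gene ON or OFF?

ON

Xylulose is present, so ElnS is active.
With repressor ElnS bound, *vorN* is not transcribed.
So VorN is not produced.
cAMP is present, so WexN is active.
With repressor WexN bound, *irpE* is not transcribed.
So IrpE is not produced.
Shikimate is absent, so CilM is inactive.
Co²⁺ is present, so ElnC is inactive.
With no repressor bound, *sovG* is transcribed.
So SovG is produced and active.
No repressor is bound and SovG is active, so *pexW* is transcribed.
So PexW is produced and active.
With repressor PexW bound, *dulW* is not transcribed.
So DulW is not produced.
Homoserine is absent, so TemL is inactive.
No activator is available at the *pexF* promoter, so *pexF* is not transcribed.
So PexF is not produced.
With no repressor bound, *nolL* is transcribed.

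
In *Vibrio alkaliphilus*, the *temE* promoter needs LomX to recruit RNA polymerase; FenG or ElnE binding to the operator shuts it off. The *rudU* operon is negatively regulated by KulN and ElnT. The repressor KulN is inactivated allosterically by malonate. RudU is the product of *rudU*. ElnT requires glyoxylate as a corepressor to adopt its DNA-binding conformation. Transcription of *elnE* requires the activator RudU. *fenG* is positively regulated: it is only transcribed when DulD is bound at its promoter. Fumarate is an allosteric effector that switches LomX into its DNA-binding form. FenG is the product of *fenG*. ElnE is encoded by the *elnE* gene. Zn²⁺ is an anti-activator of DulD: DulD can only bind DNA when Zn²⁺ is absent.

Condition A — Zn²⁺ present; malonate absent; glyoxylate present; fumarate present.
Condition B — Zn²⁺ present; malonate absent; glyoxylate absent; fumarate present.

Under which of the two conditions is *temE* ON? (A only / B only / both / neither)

both

Condition A:
Zn²⁺ is present, so DulD is inactive.
Required activator DulD is absent, so *fenG* is not transcribed.
So FenG is not produced.
Malonate is absent, so KulN is active.
Glyoxylate is present, so ElnT is active.
With repressor KulN bound, *rudU* is not transcribed.
So RudU is not produced.
Required activator RudU is absent, so *elnE* is not transcribed.
So ElnE is not produced.
Fumarate is present, so LomX is active.
No repressor is bound and LomX is active, so *temE* is transcribed.
→ *temE* is ON in A.
Condition B:
Zn²⁺ is present, so DulD is inactive.
Required activator DulD is absent, so *fenG* is not transcribed.
So FenG is not produced.
Malonate is absent, so KulN is active.
Glyoxylate is absent, so ElnT is inactive.
With repressor KulN bound, *rudU* is not transcribed.
So RudU is not produced.
Required activator RudU is absent, so *elnE* is not transcribed.
So ElnE is not produced.
Fumarate is present, so LomX is active.
No repressor is bound and LomX is active, so *temE* is transcribed.
→ *temE* is ON in B.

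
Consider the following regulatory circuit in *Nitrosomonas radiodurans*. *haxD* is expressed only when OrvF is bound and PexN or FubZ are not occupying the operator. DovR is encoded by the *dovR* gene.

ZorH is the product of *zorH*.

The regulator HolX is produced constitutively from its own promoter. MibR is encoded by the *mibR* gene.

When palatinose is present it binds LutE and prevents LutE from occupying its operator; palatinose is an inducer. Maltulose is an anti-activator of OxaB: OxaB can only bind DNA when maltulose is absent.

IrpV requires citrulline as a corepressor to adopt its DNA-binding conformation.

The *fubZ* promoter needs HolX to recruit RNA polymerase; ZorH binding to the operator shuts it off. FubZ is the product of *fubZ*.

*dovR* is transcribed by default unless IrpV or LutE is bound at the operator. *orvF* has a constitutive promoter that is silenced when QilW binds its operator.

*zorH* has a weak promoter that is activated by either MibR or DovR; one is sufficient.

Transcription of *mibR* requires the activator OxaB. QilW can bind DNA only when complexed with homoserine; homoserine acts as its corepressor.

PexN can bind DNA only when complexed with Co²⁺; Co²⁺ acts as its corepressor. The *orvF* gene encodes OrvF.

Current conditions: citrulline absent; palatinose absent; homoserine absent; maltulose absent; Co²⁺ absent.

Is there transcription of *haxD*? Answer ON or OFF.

Co²⁺ is absent, so PexN is inactive.
Maltulose is absent, so OxaB is active.
No repressor is bound and OxaB is active, so *mibR* is transcribed.
So MibR is produced and active.
Citrulline is absent, so IrpV is inactive.
Palatinose is absent, so LutE is active.
With repressor LutE bound, *dovR* is not transcribed.
So DovR is not produced.
Activator MibR is present, so *zorH* is transcribed.
So ZorH is produced and active.
HolX is produced constitutively and is active.
With repressor ZorH bound, *fubZ* is not transcribed.
So FubZ is not produced.
Homoserine is absent, so QilW is inactive.
With no repressor bound, *orvF* is transcribed.
So OrvF is produced and active.
No repressor is bound and OrvF is active, so *haxD* is transcribed.

ON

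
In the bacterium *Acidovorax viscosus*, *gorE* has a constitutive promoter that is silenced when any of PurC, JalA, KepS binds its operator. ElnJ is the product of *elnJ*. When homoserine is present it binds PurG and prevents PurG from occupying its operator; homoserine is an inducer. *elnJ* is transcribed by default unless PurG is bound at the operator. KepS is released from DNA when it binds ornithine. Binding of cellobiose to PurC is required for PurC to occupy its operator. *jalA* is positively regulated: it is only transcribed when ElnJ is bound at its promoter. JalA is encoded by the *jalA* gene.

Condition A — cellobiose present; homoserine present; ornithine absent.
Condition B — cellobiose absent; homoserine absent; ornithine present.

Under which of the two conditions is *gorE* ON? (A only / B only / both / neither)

B only

Condition A:
Cellobiose is present, so PurC is active.
Homoserine is present, so PurG is inactive.
With no repressor bound, *elnJ* is transcribed.
So ElnJ is produced and active.
No repressor is bound and ElnJ is active, so *jalA* is transcribed.
So JalA is produced and active.
Ornithine is absent, so KepS is active.
With repressor PurC bound, *gorE* is not transcribed.
→ *gorE* is OFF in A.
Condition B:
Cellobiose is absent, so PurC is inactive.
Homoserine is absent, so PurG is active.
With repressor PurG bound, *elnJ* is not transcribed.
So ElnJ is not produced.
Required activator ElnJ is absent, so *jalA* is not transcribed.
So JalA is not produced.
Ornithine is present, so KepS is inactive.
With no repressor bound, *gorE* is transcribed.
→ *gorE* is ON in B.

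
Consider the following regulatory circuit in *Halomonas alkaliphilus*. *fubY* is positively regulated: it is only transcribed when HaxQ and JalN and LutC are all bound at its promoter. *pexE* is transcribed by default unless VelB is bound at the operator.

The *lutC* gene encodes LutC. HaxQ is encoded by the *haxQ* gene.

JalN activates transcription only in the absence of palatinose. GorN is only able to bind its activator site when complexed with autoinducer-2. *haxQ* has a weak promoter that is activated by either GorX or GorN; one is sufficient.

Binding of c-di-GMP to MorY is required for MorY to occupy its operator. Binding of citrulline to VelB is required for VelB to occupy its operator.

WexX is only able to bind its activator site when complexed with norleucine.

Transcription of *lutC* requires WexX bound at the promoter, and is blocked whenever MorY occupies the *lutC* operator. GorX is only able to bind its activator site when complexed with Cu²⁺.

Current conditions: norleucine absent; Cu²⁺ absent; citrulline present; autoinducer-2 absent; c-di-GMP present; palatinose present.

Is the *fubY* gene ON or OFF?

Cu²⁺ is absent, so GorX is inactive.
Autoinducer-2 is absent, so GorN is inactive.
No activator is available at the *haxQ* promoter, so *haxQ* is not transcribed.
So HaxQ is not produced.
Palatinose is present, so JalN is inactive.
Norleucine is absent, so WexX is inactive.
c-di-GMP is present, so MorY is active.
With repressor MorY bound, *lutC* is not transcribed.
So LutC is not produced.
Required activator HaxQ is absent, so *fubY* is not transcribed.

OFF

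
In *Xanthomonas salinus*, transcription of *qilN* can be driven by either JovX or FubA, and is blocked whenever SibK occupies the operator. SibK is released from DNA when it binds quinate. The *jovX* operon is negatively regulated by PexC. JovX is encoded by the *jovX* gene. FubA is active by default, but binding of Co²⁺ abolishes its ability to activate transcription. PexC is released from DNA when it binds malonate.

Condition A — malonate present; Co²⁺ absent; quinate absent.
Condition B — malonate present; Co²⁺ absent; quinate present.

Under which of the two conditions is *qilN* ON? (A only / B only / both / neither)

B only

Condition A:
Malonate is present, so PexC is inactive.
With no repressor bound, *jovX* is transcribed.
So JovX is produced and active.
Co²⁺ is absent, so FubA is active.
Quinate is absent, so SibK is active.
With repressor SibK bound, *qilN* is not transcribed.
→ *qilN* is OFF in A.
Condition B:
Malonate is present, so PexC is inactive.
With no repressor bound, *jovX* is transcribed.
So JovX is produced and active.
Co²⁺ is absent, so FubA is active.
Quinate is present, so SibK is inactive.
Activator JovX is present, so *qilN* is transcribed.
→ *qilN* is ON in B.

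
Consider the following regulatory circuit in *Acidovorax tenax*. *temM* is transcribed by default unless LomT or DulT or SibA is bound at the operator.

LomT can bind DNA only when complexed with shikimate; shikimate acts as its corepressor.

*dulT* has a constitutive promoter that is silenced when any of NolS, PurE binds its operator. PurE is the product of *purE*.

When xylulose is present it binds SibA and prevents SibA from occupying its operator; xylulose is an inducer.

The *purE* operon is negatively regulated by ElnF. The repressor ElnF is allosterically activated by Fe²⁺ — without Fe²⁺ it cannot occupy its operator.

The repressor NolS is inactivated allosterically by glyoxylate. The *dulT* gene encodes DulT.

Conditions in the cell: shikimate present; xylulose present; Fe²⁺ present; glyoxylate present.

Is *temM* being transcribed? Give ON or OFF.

Shikimate is present, so LomT is active.
Glyoxylate is present, so NolS is inactive.
Fe²⁺ is present, so ElnF is active.
With repressor ElnF bound, *purE* is not transcribed.
So PurE is not produced.
With no repressor bound, *dulT* is transcribed.
So DulT is produced and active.
Xylulose is present, so SibA is inactive.
With repressor LomT bound, *temM* is not transcribed.

OFF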